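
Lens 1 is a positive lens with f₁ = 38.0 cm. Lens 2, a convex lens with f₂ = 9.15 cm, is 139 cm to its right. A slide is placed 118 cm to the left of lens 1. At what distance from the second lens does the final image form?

Lens 1: 1/d_i1 = 1/f₁ − 1/d_o1 = 1/(38.0) − 1/(118) = 0.01784, so d_i1 = 56.05 cm.
The intermediate image is 56.05 cm to the right of lens 1, which is 139 − (56.05) = 82.95 cm to the left of lens 2, so d_o2 = +82.95 cm.
Lens 2: 1/d_i2 = 1/f₂ − 1/d_o2 = 1/(9.15) − 1/(82.95) = 0.09723, so d_i2 = 10.3 cm.
The final image is real, 10.3 cm to the right of lens 2 (overall magnification ≈ 0.059).

10.3 cm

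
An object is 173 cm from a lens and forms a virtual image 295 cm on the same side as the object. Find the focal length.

Virtual image ⇒ d_i = −295 cm.
1/f = 1/d_o + 1/d_i = 1/(173) + 1/(-295) = 0.002391, so f = 418 cm.
Since f is positive, the lens is converging.

f = 418 cm (converging)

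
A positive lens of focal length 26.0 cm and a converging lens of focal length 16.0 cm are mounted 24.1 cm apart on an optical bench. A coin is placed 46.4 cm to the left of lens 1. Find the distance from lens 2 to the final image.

11.0 cm

Lens 1: 1/d_i1 = 1/f₁ − 1/d_o1 = 1/(26.0) − 1/(46.4) = 0.01691, so d_i1 = 59.14 cm.
The intermediate image is 59.14 cm to the right of lens 1, which lies 35.04 cm to the right of lens 2 — a virtual object — so d_o2 = −35.04 cm.
Lens 2: 1/d_i2 = 1/f₂ − 1/d_o2 = 1/(16.0) − 1/(-35.04) = 0.09104, so d_i2 = 11.0 cm.
The final image is real, 11.0 cm to the right of lens 2 (overall magnification ≈ -0.40).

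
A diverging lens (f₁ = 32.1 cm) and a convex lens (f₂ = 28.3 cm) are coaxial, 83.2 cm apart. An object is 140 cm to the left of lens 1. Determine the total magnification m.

f₁ = −32.1 cm (diverging).
Lens 1: 1/d_i1 = 1/(-32.1) − 1/(140) = -0.03830, so d_i1 = -26.11 cm; m₁ = −d_i1/d_o1 = +0.1865.
d_o2 = 83.2 − (-26.11) = 109.3 cm.
Lens 2: 1/d_i2 = 1/(28.3) − 1/(109.3) = 0.02619, so d_i2 = 38.19 cm; m₂ = −d_i2/d_o2 = -0.3494.
m = m₁·m₂ = (+0.1865)(-0.3494) = -0.0652.

m = -0.0652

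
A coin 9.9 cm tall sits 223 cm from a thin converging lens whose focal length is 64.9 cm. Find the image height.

4.06 cm

1/d_i = 1/f − 1/d_o = 1/(64.90) − 1/(223) = 0.01092, so d_i = 91.54 cm.
m = −d_i/d_o = -0.4105.
|h_i| = |m|·h_o = 0.4105 × 9.9 = 4.06 cm. The image is real, inverted and reduced, on the far side of the lens.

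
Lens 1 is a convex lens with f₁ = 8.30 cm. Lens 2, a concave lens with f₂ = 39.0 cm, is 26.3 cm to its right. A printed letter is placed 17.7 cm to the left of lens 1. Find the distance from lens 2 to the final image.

Lens 1: 1/d_i1 = 1/f₁ − 1/d_o1 = 1/(8.30) − 1/(17.7) = 0.06398, so d_i1 = 15.63 cm.
The intermediate image is 15.63 cm to the right of lens 1, which is 26.3 − (15.63) = 10.67 cm to the left of lens 2, so d_o2 = +10.67 cm.
Lens 2 is diverging, so f₂ = −39.0 cm.
Lens 2: 1/d_i2 = 1/f₂ − 1/d_o2 = 1/(-39.0) − 1/(10.67) = -0.1194, so d_i2 = -8.38 cm.
The final image is virtual, 8.38 cm to the left of lens 2 (overall magnification ≈ -0.69).

8.38 cm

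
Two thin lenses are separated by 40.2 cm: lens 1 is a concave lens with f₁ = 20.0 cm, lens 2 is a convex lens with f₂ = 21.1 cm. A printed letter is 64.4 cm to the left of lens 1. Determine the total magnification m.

m = -0.146

f₁ = −20.0 cm (diverging).
Lens 1: 1/d_i1 = 1/(-20.0) − 1/(64.4) = -0.06553, so d_i1 = -15.26 cm; m₁ = −d_i1/d_o1 = +0.2370.
d_o2 = 40.2 − (-15.26) = 55.46 cm.
Lens 2: 1/d_i2 = 1/(21.1) − 1/(55.46) = 0.02936, so d_i2 = 34.06 cm; m₂ = −d_i2/d_o2 = -0.6141.
m = m₁·m₂ = (+0.2370)(-0.6141) = -0.146.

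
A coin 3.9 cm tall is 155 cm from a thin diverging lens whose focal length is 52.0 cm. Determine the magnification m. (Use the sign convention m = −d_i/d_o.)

m = +0.251

For a diverging lens, f = -52.0 cm.
1/d_i = 1/f − 1/d_o = 1/(-52.00) − 1/(155) = -0.02568, so d_i = -38.94 cm.
m = −d_i/d_o = −(-38.94)/(155) = +0.251.
The image is virtual, upright and reduced, on the same side as the object.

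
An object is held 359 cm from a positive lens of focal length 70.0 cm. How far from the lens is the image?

87.0 cm

Lens equation: 1/d_i = 1/f − 1/d_o = 1/(70.00) − 1/(359) = 0.01429 − 0.002786 = 0.01150, so d_i = 87.0 cm.
The image is real, inverted and reduced, on the far side of the lens.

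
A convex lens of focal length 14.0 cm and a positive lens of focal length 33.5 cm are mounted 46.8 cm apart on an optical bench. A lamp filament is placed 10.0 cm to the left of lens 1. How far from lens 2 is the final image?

56.7 cm

Lens 1: 1/d_i1 = 1/f₁ − 1/d_o1 = 1/(14.0) − 1/(10.0) = -0.02857, so d_i1 = -35.00 cm.
The intermediate image is 35.00 cm to the left of lens 1 (virtual), which is 46.8 − (-35.00) = 81.80 cm to the left of lens 2, so d_o2 = +81.80 cm.
Lens 2: 1/d_i2 = 1/f₂ − 1/d_o2 = 1/(33.5) − 1/(81.80) = 0.01763, so d_i2 = 56.7 cm.
The final image is real, 56.7 cm to the right of lens 2 (overall magnification ≈ -2.4).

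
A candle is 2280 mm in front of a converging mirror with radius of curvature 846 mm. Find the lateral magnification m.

f = R/2 = 846/2 = 423.0 mm.
1/d_i = 1/f − 1/d_o = 1/(423.0) − 1/(2280) = 0.001925, so d_i = 519.4 mm.
m = −d_i/d_o = −(519.4)/(2280) = -0.228.
The image is real, inverted and reduced, in front of the mirror.

m = -0.228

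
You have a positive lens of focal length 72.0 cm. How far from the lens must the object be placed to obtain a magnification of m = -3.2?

94.5 cm

m = −d_i/d_o ⇒ d_i = −m·d_o.
1/f = 1/d_o + 1/d_i = 1/d_o − 1/(m·d_o) = (1 − 1/m)/d_o, so d_o = f(1 − 1/m) = (72.00)(1 − 1/(-3.2)) = 94.5 cm.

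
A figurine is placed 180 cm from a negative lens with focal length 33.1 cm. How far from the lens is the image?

28.0 cm

For a negative lens, f = -33.1 cm.
Thin-lens equation: 1/q = 1/f − 1/p = 1/(-33.10) − 1/(180) = -0.03021 − 0.005556 = -0.03577, so q = -28.0 cm.
The image is virtual, upright and reduced, on the same side as the object.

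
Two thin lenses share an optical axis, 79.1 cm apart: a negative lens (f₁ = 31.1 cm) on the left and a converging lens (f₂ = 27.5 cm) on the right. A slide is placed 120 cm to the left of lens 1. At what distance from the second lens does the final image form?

Lens 1 is diverging, so f₁ = −31.1 cm.
Lens 1: 1/d_i1 = 1/f₁ − 1/d_o1 = 1/(-31.1) − 1/(120) = -0.04049, so d_i1 = -24.70 cm.
The intermediate image is 24.70 cm to the left of lens 1 (virtual), which is 79.1 − (-24.70) = 103.8 cm to the left of lens 2, so d_o2 = +103.8 cm.
Lens 2: 1/d_i2 = 1/f₂ − 1/d_o2 = 1/(27.5) − 1/(103.8) = 0.02673, so d_i2 = 37.4 cm.
The final image is real, 37.4 cm to the right of lens 2 (overall magnification ≈ -0.074).

37.4 cm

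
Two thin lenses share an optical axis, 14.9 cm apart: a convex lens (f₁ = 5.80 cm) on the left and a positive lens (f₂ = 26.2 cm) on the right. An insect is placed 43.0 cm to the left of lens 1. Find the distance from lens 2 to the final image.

11.9 cm

Lens 1: 1/d_i1 = 1/f₁ − 1/d_o1 = 1/(5.80) − 1/(43.0) = 0.1492, so d_i1 = 6.704 cm.
The intermediate image is 6.704 cm to the right of lens 1, which is 14.9 − (6.704) = 8.196 cm to the left of lens 2, so d_o2 = +8.196 cm.
Lens 2: 1/d_i2 = 1/f₂ − 1/d_o2 = 1/(26.2) − 1/(8.196) = -0.08384, so d_i2 = -11.9 cm.
The final image is virtual, 11.9 cm to the left of lens 2 (overall magnification ≈ -0.23).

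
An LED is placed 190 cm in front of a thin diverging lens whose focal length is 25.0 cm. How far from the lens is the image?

For a diverging lens, f = -25.0 cm.
Lens equation: 1/v = 1/f − 1/u = 1/(-25.00) − 1/(190) = -0.04000 − 0.005263 = -0.04526, so v = -22.1 cm.
The image is virtual, upright and reduced, on the same side as the object.

22.1 cm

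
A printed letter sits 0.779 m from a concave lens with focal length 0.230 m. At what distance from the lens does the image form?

For a concave lens, f = -0.230 m.
Lens equation: 1/q = 1/f − 1/p = 1/(-0.2300) − 1/(0.779) = -4.348 − 1.284 = -5.632, so q = -0.178 m.
The image is virtual, upright and reduced, on the same side as the object.

0.178 m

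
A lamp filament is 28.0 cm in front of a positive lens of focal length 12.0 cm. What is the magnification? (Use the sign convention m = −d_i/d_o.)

1/d_i = 1/f − 1/d_o = 1/(12.00) − 1/(28.0) = 0.04762, so d_i = 21.00 cm.
m = −d_i/d_o = −(21.00)/(28.0) = -0.750.
The image is real, inverted and reduced, on the far side of the lens.

m = -0.750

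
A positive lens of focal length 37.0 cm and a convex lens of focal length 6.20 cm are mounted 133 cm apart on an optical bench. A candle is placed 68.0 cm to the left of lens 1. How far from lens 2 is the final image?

7.04 cm

Lens 1: 1/d_i1 = 1/f₁ − 1/d_o1 = 1/(37.0) − 1/(68.0) = 0.01232, so d_i1 = 81.16 cm.
The intermediate image is 81.16 cm to the right of lens 1, which is 133 − (81.16) = 51.84 cm to the left of lens 2, so d_o2 = +51.84 cm.
Lens 2: 1/d_i2 = 1/f₂ − 1/d_o2 = 1/(6.20) − 1/(51.84) = 0.1420, so d_i2 = 7.04 cm.
The final image is real, 7.04 cm to the right of lens 2 (overall magnification ≈ 0.16).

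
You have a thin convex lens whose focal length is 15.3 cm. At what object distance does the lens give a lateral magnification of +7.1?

m = −d_i/d_o ⇒ d_i = −m·d_o.
1/f = 1/d_o + 1/d_i = 1/d_o − 1/(m·d_o) = (1 − 1/m)/d_o, so d_o = f(1 − 1/m) = (15.30)(1 − 1/(+7.1)) = 13.1 cm.

13.1 cm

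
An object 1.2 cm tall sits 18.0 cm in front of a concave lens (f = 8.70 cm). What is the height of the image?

0.391 cm

For a concave lens, f = -8.70 cm.
1/d_i = 1/f − 1/d_o = 1/(-8.700) − 1/(18.0) = -0.1705, so d_i = -5.865 cm.
m = −d_i/d_o = +0.3258.
|h_i| = |m|·h_o = 0.3258 × 1.2 = 0.391 cm. The image is virtual, upright and reduced, on the same side as the object.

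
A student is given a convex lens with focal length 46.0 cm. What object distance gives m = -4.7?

m = −d_i/d_o ⇒ d_i = −m·d_o.
1/f = 1/d_o + 1/d_i = 1/d_o − 1/(m·d_o) = (1 − 1/m)/d_o, so d_o = f(1 − 1/m) = (46.00)(1 − 1/(-4.7)) = 55.8 cm.

55.8 cm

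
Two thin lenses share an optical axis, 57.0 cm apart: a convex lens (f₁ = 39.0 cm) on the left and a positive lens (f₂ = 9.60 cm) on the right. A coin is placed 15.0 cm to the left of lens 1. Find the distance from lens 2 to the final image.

10.9 cm

Lens 1: 1/d_i1 = 1/f₁ − 1/d_o1 = 1/(39.0) − 1/(15.0) = -0.04103, so d_i1 = -24.38 cm.
The intermediate image is 24.38 cm to the left of lens 1 (virtual), which is 57.0 − (-24.38) = 81.38 cm to the left of lens 2, so d_o2 = +81.38 cm.
Lens 2: 1/d_i2 = 1/f₂ − 1/d_o2 = 1/(9.60) − 1/(81.38) = 0.09188, so d_i2 = 10.9 cm.
The final image is real, 10.9 cm to the right of lens 2 (overall magnification ≈ -0.22).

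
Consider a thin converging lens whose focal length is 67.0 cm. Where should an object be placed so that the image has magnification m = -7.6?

75.8 cm

m = −d_i/d_o ⇒ d_i = −m·d_o.
1/f = 1/d_o + 1/d_i = 1/d_o − 1/(m·d_o) = (1 − 1/m)/d_o, so d_o = f(1 − 1/m) = (67.00)(1 − 1/(-7.6)) = 75.8 cm.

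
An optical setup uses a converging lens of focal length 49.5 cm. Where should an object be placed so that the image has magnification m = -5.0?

59.4 cm

m = −d_i/d_o ⇒ d_i = −m·d_o.
1/f = 1/d_o + 1/d_i = 1/d_o − 1/(m·d_o) = (1 − 1/m)/d_o, so d_o = f(1 − 1/m) = (49.50)(1 − 1/(-5.0)) = 59.4 cm.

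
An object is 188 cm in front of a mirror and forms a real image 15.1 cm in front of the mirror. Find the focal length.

Real image ⇒ d_i = +15.1 cm.
1/f = 1/d_o + 1/d_i = 1/(188) + 1/(15.1) = 0.07154, so f = 14.0 cm.
Since f is positive, the mirror is concave.

f = 14.0 cm (concave)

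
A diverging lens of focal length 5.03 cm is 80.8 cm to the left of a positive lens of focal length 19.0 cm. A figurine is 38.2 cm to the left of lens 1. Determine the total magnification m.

f₁ = −5.03 cm (diverging).
Lens 1: 1/d_i1 = 1/(-5.03) − 1/(38.2) = -0.2250, so d_i1 = -4.445 cm; m₁ = −d_i1/d_o1 = +0.1164.
d_o2 = 80.8 − (-4.445) = 85.25 cm.
Lens 2: 1/d_i2 = 1/(19.0) − 1/(85.25) = 0.04090, so d_i2 = 24.45 cm; m₂ = −d_i2/d_o2 = -0.2868.
m = m₁·m₂ = (+0.1164)(-0.2868) = -0.0334.

m = -0.0334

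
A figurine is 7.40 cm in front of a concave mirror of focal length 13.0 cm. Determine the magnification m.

1/d_i = 1/f − 1/d_o = 1/(13.00) − 1/(7.40) = -0.05821, so d_i = -17.18 cm.
m = −d_i/d_o = −(-17.18)/(7.40) = +2.32.
The image is virtual, upright and enlarged, behind the mirror.

m = +2.32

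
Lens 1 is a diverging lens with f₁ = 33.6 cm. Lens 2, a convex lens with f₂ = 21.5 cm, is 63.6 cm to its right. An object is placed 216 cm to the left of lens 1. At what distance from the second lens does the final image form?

28.0 cm

Lens 1 is diverging, so f₁ = −33.6 cm.
Lens 1: 1/d_i1 = 1/f₁ − 1/d_o1 = 1/(-33.6) − 1/(216) = -0.03439, so d_i1 = -29.08 cm.
The intermediate image is 29.08 cm to the left of lens 1 (virtual), which is 63.6 − (-29.08) = 92.68 cm to the left of lens 2, so d_o2 = +92.68 cm.
Lens 2: 1/d_i2 = 1/f₂ − 1/d_o2 = 1/(21.5) − 1/(92.68) = 0.03572, so d_i2 = 28.0 cm.
The final image is real, 28.0 cm to the right of lens 2 (overall magnification ≈ -0.041).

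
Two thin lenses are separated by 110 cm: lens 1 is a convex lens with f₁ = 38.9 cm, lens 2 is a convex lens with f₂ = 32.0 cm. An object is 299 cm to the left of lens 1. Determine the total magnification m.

Lens 1: 1/d_i1 = 1/(38.9) − 1/(299) = 0.02236, so d_i1 = 44.72 cm; m₁ = −d_i1/d_o1 = -0.1496.
d_o2 = 110 − (44.72) = 65.28 cm.
Lens 2: 1/d_i2 = 1/(32.0) − 1/(65.28) = 0.01593, so d_i2 = 62.77 cm; m₂ = −d_i2/d_o2 = -0.9615.
m = m₁·m₂ = (-0.1496)(-0.9615) = +0.144.

m = +0.144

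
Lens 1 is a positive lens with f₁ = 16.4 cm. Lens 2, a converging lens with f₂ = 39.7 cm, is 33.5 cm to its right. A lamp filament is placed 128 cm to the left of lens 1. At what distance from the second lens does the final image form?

23.3 cm

Lens 1: 1/d_i1 = 1/f₁ − 1/d_o1 = 1/(16.4) − 1/(128) = 0.05316, so d_i1 = 18.81 cm.
The intermediate image is 18.81 cm to the right of lens 1, which is 33.5 − (18.81) = 14.69 cm to the left of lens 2, so d_o2 = +14.69 cm.
Lens 2: 1/d_i2 = 1/f₂ − 1/d_o2 = 1/(39.7) − 1/(14.69) = -0.04288, so d_i2 = -23.3 cm.
The final image is virtual, 23.3 cm to the left of lens 2 (overall magnification ≈ -0.23).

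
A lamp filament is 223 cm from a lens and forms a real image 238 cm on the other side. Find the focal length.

Real image ⇒ d_i = +238 cm.
1/f = 1/d_o + 1/d_i = 1/(223) + 1/(238) = 0.008686, so f = 115 cm.
Since f is positive, the lens is converging.

f = 115 cm (converging)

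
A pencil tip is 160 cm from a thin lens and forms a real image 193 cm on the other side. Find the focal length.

Real image ⇒ d_i = +193 cm.
1/f = 1/d_o + 1/d_i = 1/(160) + 1/(193) = 0.01143, so f = 87.5 cm.
Since f is positive, the thin lens is converging.

f = 87.5 cm (converging)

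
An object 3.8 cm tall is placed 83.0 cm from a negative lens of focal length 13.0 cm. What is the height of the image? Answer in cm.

For a negative lens, f = -13.0 cm.
1/d_i = 1/f − 1/d_o = 1/(-13.00) − 1/(83.0) = -0.08897, so d_i = -11.24 cm.
m = −d_i/d_o = +0.1354.
|h_i| = |m|·h_o = 0.1354 × 3.8 = 0.515 cm. The image is virtual, upright and reduced, on the same side as the object.

0.515 cm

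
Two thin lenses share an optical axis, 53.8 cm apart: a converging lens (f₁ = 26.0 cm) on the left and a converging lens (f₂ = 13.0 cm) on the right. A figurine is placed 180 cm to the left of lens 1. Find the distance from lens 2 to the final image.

Lens 1: 1/d_i1 = 1/f₁ − 1/d_o1 = 1/(26.0) − 1/(180) = 0.03291, so d_i1 = 30.39 cm.
The intermediate image is 30.39 cm to the right of lens 1, which is 53.8 − (30.39) = 23.41 cm to the left of lens 2, so d_o2 = +23.41 cm.
Lens 2: 1/d_i2 = 1/f₂ − 1/d_o2 = 1/(13.0) − 1/(23.41) = 0.03421, so d_i2 = 29.2 cm.
The final image is real, 29.2 cm to the right of lens 2 (overall magnification ≈ 0.21).

29.2 cm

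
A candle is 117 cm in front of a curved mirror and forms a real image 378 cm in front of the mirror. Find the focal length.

Real image ⇒ d_i = +378 cm.
1/f = 1/d_o + 1/d_i = 1/(117) + 1/(378) = 0.01119, so f = 89.3 cm.
Since f is positive, the curved mirror is concave.

f = 89.3 cm (concave)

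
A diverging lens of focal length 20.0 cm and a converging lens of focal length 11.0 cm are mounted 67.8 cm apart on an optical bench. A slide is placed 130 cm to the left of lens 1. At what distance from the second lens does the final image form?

12.6 cm

Lens 1 is diverging, so f₁ = −20.0 cm.
Lens 1: 1/d_i1 = 1/f₁ − 1/d_o1 = 1/(-20.0) − 1/(130) = -0.05769, so d_i1 = -17.33 cm.
The intermediate image is 17.33 cm to the left of lens 1 (virtual), which is 67.8 − (-17.33) = 85.13 cm to the left of lens 2, so d_o2 = +85.13 cm.
Lens 2: 1/d_i2 = 1/f₂ − 1/d_o2 = 1/(11.0) − 1/(85.13) = 0.07916, so d_i2 = 12.6 cm.
The final image is real, 12.6 cm to the right of lens 2 (overall magnification ≈ -0.020).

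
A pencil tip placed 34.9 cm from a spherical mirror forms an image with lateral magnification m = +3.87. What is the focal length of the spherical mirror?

f = 47.1 cm (concave)

m = −d_i/d_o ⇒ d_i = −m·d_o = −(+3.87)·(34.9) = -135.1 cm.
1/f = 1/d_o + 1/d_i = 1/(34.9) + 1/(-135.1) = 0.02125, so f = 47.1 cm.
Since f is positive, the spherical mirror is concave.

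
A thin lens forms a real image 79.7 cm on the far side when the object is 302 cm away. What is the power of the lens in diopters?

P = +1.59 D

d_i = +79.7 cm.
1/f = 1/d_o + 1/d_i = 1/(302) + 1/(79.7) = 0.01586 cm⁻¹.
f = 63.06 cm = 0.6306 m, so P = 1/f = +1.59 D.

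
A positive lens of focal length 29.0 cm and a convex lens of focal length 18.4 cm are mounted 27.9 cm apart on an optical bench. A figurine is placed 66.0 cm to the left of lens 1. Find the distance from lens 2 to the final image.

Lens 1: 1/d_i1 = 1/f₁ − 1/d_o1 = 1/(29.0) − 1/(66.0) = 0.01933, so d_i1 = 51.73 cm.
The intermediate image is 51.73 cm to the right of lens 1, which lies 23.83 cm to the right of lens 2 — a virtual object — so d_o2 = −23.83 cm.
Lens 2: 1/d_i2 = 1/f₂ − 1/d_o2 = 1/(18.4) − 1/(-23.83) = 0.09631, so d_i2 = 10.4 cm.
The final image is real, 10.4 cm to the right of lens 2 (overall magnification ≈ -0.34).

10.4 cm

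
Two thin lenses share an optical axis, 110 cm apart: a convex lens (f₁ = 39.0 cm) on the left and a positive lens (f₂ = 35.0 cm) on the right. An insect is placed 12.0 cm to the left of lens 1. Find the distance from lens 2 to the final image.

Lens 1: 1/d_i1 = 1/f₁ − 1/d_o1 = 1/(39.0) − 1/(12.0) = -0.05769, so d_i1 = -17.33 cm.
The intermediate image is 17.33 cm to the left of lens 1 (virtual), which is 110 − (-17.33) = 127.3 cm to the left of lens 2, so d_o2 = +127.3 cm.
Lens 2: 1/d_i2 = 1/f₂ − 1/d_o2 = 1/(35.0) − 1/(127.3) = 0.02072, so d_i2 = 48.3 cm.
The final image is real, 48.3 cm to the right of lens 2 (overall magnification ≈ -0.55).

48.3 cm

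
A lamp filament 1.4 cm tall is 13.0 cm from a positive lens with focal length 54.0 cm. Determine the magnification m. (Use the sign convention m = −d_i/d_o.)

m = +1.32

1/d_i = 1/f − 1/d_o = 1/(54.00) − 1/(13.0) = -0.05840, so d_i = -17.12 cm.
m = −d_i/d_o = −(-17.12)/(13.0) = +1.32.
The image is virtual, upright and enlarged, on the same side as the object.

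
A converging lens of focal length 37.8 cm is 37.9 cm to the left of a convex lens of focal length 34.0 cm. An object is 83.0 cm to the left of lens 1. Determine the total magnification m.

m = -0.434

Lens 1: 1/d_i1 = 1/(37.8) − 1/(83.0) = 0.01441, so d_i1 = 69.41 cm; m₁ = −d_i1/d_o1 = -0.8363.
d_o2 = 37.9 − (69.41) = -31.51 cm (virtual object).
Lens 2: 1/d_i2 = 1/(34.0) − 1/(-31.51) = 0.06115, so d_i2 = 16.35 cm; m₂ = −d_i2/d_o2 = +0.5190.
m = m₁·m₂ = (-0.8363)(+0.5190) = -0.434.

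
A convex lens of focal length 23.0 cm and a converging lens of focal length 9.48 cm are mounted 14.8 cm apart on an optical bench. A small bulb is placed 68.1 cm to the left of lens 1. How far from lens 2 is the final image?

Lens 1: 1/d_i1 = 1/f₁ − 1/d_o1 = 1/(23.0) − 1/(68.1) = 0.02879, so d_i1 = 34.73 cm.
The intermediate image is 34.73 cm to the right of lens 1, which lies 19.93 cm to the right of lens 2 — a virtual object — so d_o2 = −19.93 cm.
Lens 2: 1/d_i2 = 1/f₂ − 1/d_o2 = 1/(9.48) − 1/(-19.93) = 0.1557, so d_i2 = 6.42 cm.
The final image is real, 6.42 cm to the right of lens 2 (overall magnification ≈ -0.16).

6.42 cm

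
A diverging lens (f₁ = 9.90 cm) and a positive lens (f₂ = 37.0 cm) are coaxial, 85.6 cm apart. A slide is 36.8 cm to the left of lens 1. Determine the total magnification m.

f₁ = −9.90 cm (diverging).
Lens 1: 1/d_i1 = 1/(-9.90) − 1/(36.8) = -0.1282, so d_i1 = -7.801 cm; m₁ = −d_i1/d_o1 = +0.2120.
d_o2 = 85.6 − (-7.801) = 93.40 cm.
Lens 2: 1/d_i2 = 1/(37.0) − 1/(93.40) = 0.01632, so d_i2 = 61.27 cm; m₂ = −d_i2/d_o2 = -0.6560.
m = m₁·m₂ = (+0.2120)(-0.6560) = -0.139.

m = -0.139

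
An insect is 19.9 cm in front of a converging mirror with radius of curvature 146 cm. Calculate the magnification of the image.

m = +1.37

f = R/2 = 146/2 = 73.00 cm.
1/d_i = 1/f − 1/d_o = 1/(73.00) − 1/(19.9) = -0.03655, so d_i = -27.36 cm.
m = −d_i/d_o = −(-27.36)/(19.9) = +1.37.
The image is virtual, upright and enlarged, behind the mirror.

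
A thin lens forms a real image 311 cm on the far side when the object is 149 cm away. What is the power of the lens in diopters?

P = +0.993 D

d_i = +311 cm.
1/f = 1/d_o + 1/d_i = 1/(149) + 1/(311) = 0.009927 cm⁻¹.
f = 100.7 cm = 1.007 m, so P = 1/f = +0.993 D.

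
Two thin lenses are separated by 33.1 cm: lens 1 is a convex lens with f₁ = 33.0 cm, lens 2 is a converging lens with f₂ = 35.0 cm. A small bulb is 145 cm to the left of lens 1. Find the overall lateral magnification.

Lens 1: 1/d_i1 = 1/(33.0) − 1/(145) = 0.02341, so d_i1 = 42.72 cm; m₁ = −d_i1/d_o1 = -0.2946.
d_o2 = 33.1 − (42.72) = -9.620 cm (virtual object).
Lens 2: 1/d_i2 = 1/(35.0) − 1/(-9.620) = 0.1325, so d_i2 = 7.546 cm; m₂ = −d_i2/d_o2 = +0.7844.
m = m₁·m₂ = (-0.2946)(+0.7844) = -0.231.

m = -0.231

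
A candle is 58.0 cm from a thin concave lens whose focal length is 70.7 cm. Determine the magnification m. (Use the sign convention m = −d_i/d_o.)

For a concave lens, f = -70.7 cm.
1/d_i = 1/f − 1/d_o = 1/(-70.70) − 1/(58.0) = -0.03139, so d_i = -31.86 cm.
m = −d_i/d_o = −(-31.86)/(58.0) = +0.549.
The image is virtual, upright and reduced, on the same side as the object.

m = +0.549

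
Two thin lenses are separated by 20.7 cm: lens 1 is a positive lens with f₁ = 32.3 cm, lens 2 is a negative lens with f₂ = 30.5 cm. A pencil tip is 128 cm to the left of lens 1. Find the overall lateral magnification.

Lens 1: 1/d_i1 = 1/(32.3) − 1/(128) = 0.02315, so d_i1 = 43.20 cm; m₁ = −d_i1/d_o1 = -0.3375.
d_o2 = 20.7 − (43.20) = -22.50 cm (virtual object).
f₂ = −30.5 cm (diverging).
Lens 2: 1/d_i2 = 1/(-30.5) − 1/(-22.50) = 0.01166, so d_i2 = 85.78 cm; m₂ = −d_i2/d_o2 = +3.812.
m = m₁·m₂ = (-0.3375)(+3.812) = -1.29.

m = -1.29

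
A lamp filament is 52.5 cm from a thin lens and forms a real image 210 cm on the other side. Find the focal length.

f = 42.0 cm (converging)

Real image ⇒ d_i = +210 cm.
1/f = 1/d_o + 1/d_i = 1/(52.5) + 1/(210) = 0.02381, so f = 42.0 cm.
Since f is positive, the thin lens is converging.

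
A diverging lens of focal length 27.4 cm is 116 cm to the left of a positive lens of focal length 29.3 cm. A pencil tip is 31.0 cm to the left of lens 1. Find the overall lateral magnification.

m = -0.136

f₁ = −27.4 cm (diverging).
Lens 1: 1/d_i1 = 1/(-27.4) − 1/(31.0) = -0.06875, so d_i1 = -14.54 cm; m₁ = −d_i1/d_o1 = +0.4690.
d_o2 = 116 − (-14.54) = 130.5 cm.
Lens 2: 1/d_i2 = 1/(29.3) − 1/(130.5) = 0.02647, so d_i2 = 37.78 cm; m₂ = −d_i2/d_o2 = -0.2895.
m = m₁·m₂ = (+0.4690)(-0.2895) = -0.136.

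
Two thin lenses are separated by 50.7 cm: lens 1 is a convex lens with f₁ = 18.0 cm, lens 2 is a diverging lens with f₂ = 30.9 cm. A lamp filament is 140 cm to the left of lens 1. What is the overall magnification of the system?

m = -0.0748

Lens 1: 1/d_i1 = 1/(18.0) − 1/(140) = 0.04841, so d_i1 = 20.66 cm; m₁ = −d_i1/d_o1 = -0.1476.
d_o2 = 50.7 − (20.66) = 30.04 cm.
f₂ = −30.9 cm (diverging).
Lens 2: 1/d_i2 = 1/(-30.9) − 1/(30.04) = -0.06565, so d_i2 = -15.23 cm; m₂ = −d_i2/d_o2 = +0.5071.
m = m₁·m₂ = (-0.1476)(+0.5071) = -0.0748.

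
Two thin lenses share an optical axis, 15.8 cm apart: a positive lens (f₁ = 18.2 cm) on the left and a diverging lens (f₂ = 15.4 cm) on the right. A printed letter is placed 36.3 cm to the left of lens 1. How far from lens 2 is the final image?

Lens 1: 1/d_i1 = 1/f₁ − 1/d_o1 = 1/(18.2) − 1/(36.3) = 0.02740, so d_i1 = 36.50 cm.
The intermediate image is 36.50 cm to the right of lens 1, which lies 20.70 cm to the right of lens 2 — a virtual object — so d_o2 = −20.70 cm.
Lens 2 is diverging, so f₂ = −15.4 cm.
Lens 2: 1/d_i2 = 1/f₂ − 1/d_o2 = 1/(-15.4) − 1/(-20.70) = -0.01663, so d_i2 = -60.1 cm.
The final image is virtual, 60.1 cm to the left of lens 2 (overall magnification ≈ 2.9).

60.1 cm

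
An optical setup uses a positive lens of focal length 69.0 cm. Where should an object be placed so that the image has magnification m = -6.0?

m = −d_i/d_o ⇒ d_i = −m·d_o.
1/f = 1/d_o + 1/d_i = 1/d_o − 1/(m·d_o) = (1 − 1/m)/d_o, so d_o = f(1 − 1/m) = (69.00)(1 − 1/(-6.0)) = 80.5 cm.

80.5 cm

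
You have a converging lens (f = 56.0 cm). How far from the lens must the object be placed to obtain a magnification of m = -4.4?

m = −d_i/d_o ⇒ d_i = −m·d_o.
1/f = 1/d_o + 1/d_i = 1/d_o − 1/(m·d_o) = (1 − 1/m)/d_o, so d_o = f(1 − 1/m) = (56.00)(1 − 1/(-4.4)) = 68.7 cm.

68.7 cm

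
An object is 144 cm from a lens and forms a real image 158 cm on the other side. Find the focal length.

Real image ⇒ d_i = +158 cm.
1/f = 1/d_o + 1/d_i = 1/(144) + 1/(158) = 0.01327, so f = 75.3 cm.
Since f is positive, the lens is converging.

f = 75.3 cm (converging)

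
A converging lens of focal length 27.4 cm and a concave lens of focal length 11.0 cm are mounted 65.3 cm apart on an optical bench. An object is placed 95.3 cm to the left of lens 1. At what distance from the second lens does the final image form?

Lens 1: 1/d_i1 = 1/f₁ − 1/d_o1 = 1/(27.4) − 1/(95.3) = 0.02600, so d_i1 = 38.46 cm.
The intermediate image is 38.46 cm to the right of lens 1, which is 65.3 − (38.46) = 26.84 cm to the left of lens 2, so d_o2 = +26.84 cm.
Lens 2 is diverging, so f₂ = −11.0 cm.
Lens 2: 1/d_i2 = 1/f₂ − 1/d_o2 = 1/(-11.0) − 1/(26.84) = -0.1282, so d_i2 = -7.80 cm.
The final image is virtual, 7.80 cm to the left of lens 2 (overall magnification ≈ -0.12).

7.80 cm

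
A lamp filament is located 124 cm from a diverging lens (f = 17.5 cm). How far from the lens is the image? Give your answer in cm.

For a diverging lens, f = -17.5 cm.
Thin-lens equation: 1/d_i = 1/f − 1/d_o = 1/(-17.50) − 1/(124) = -0.05714 − 0.008065 = -0.06521, so d_i = -15.3 cm.
The image is virtual, upright and reduced, on the same side as the object.

15.3 cm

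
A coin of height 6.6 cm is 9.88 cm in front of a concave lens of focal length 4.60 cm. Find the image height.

For a concave lens, f = -4.60 cm.
1/d_i = 1/f − 1/d_o = 1/(-4.600) − 1/(9.88) = -0.3186, so d_i = -3.139 cm.
m = −d_i/d_o = +0.3177.
|h_i| = |m|·h_o = 0.3177 × 6.6 = 2.10 cm. The image is virtual, upright and reduced, on the same side as the object.

2.10 cm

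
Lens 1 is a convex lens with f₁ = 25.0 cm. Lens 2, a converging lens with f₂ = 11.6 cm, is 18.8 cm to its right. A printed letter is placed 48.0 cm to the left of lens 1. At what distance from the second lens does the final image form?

Lens 1: 1/d_i1 = 1/f₁ − 1/d_o1 = 1/(25.0) − 1/(48.0) = 0.01917, so d_i1 = 52.17 cm.
The intermediate image is 52.17 cm to the right of lens 1, which lies 33.37 cm to the right of lens 2 — a virtual object — so d_o2 = −33.37 cm.
Lens 2: 1/d_i2 = 1/f₂ − 1/d_o2 = 1/(11.6) − 1/(-33.37) = 0.1162, so d_i2 = 8.61 cm.
The final image is real, 8.61 cm to the right of lens 2 (overall magnification ≈ -0.28).

8.61 cm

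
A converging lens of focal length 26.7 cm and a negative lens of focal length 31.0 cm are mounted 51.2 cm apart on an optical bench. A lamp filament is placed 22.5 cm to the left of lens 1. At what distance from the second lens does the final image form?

Lens 1: 1/d_i1 = 1/f₁ − 1/d_o1 = 1/(26.7) − 1/(22.5) = -0.006991, so d_i1 = -143.0 cm.
The intermediate image is 143.0 cm to the left of lens 1 (virtual), which is 51.2 − (-143.0) = 194.2 cm to the left of lens 2, so d_o2 = +194.2 cm.
Lens 2 is diverging, so f₂ = −31.0 cm.
Lens 2: 1/d_i2 = 1/f₂ − 1/d_o2 = 1/(-31.0) − 1/(194.2) = -0.03741, so d_i2 = -26.7 cm.
The final image is virtual, 26.7 cm to the left of lens 2 (overall magnification ≈ 0.87).

26.7 cm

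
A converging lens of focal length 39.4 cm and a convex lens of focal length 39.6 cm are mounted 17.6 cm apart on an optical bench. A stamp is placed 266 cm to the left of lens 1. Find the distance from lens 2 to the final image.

16.6 cm

Lens 1: 1/d_i1 = 1/f₁ − 1/d_o1 = 1/(39.4) − 1/(266) = 0.02162, so d_i1 = 46.25 cm.
The intermediate image is 46.25 cm to the right of lens 1, which lies 28.65 cm to the right of lens 2 — a virtual object — so d_o2 = −28.65 cm.
Lens 2: 1/d_i2 = 1/f₂ − 1/d_o2 = 1/(39.6) − 1/(-28.65) = 0.06016, so d_i2 = 16.6 cm.
The final image is real, 16.6 cm to the right of lens 2 (overall magnification ≈ -0.10).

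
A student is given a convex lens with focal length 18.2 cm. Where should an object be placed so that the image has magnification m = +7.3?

15.7 cm

m = −d_i/d_o ⇒ d_i = −m·d_o.
1/f = 1/d_o + 1/d_i = 1/d_o − 1/(m·d_o) = (1 − 1/m)/d_o, so d_o = f(1 − 1/m) = (18.20)(1 − 1/(+7.3)) = 15.7 cm.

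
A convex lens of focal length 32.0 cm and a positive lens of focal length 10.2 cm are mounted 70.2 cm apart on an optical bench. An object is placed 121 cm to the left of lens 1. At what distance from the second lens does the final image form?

16.5 cm

Lens 1: 1/d_i1 = 1/f₁ − 1/d_o1 = 1/(32.0) − 1/(121) = 0.02299, so d_i1 = 43.51 cm.
The intermediate image is 43.51 cm to the right of lens 1, which is 70.2 − (43.51) = 26.69 cm to the left of lens 2, so d_o2 = +26.69 cm.
Lens 2: 1/d_i2 = 1/f₂ − 1/d_o2 = 1/(10.2) − 1/(26.69) = 0.06057, so d_i2 = 16.5 cm.
The final image is real, 16.5 cm to the right of lens 2 (overall magnification ≈ 0.22).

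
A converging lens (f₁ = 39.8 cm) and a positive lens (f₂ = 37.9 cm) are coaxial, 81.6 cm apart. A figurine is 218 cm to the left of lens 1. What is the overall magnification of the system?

m = -1.70

Lens 1: 1/d_i1 = 1/(39.8) − 1/(218) = 0.02054, so d_i1 = 48.69 cm; m₁ = −d_i1/d_o1 = -0.2233.
d_o2 = 81.6 − (48.69) = 32.91 cm.
Lens 2: 1/d_i2 = 1/(37.9) − 1/(32.91) = -0.004001, so d_i2 = -250.0 cm; m₂ = −d_i2/d_o2 = +7.595.
m = m₁·m₂ = (-0.2233)(+7.595) = -1.70.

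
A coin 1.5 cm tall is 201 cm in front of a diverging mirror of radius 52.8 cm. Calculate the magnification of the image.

f = R/2 = 52.8/2 = 26.40 cm; for a diverging mirror, f = -26.40 cm.
1/d_i = 1/f − 1/d_o = 1/(-26.40) − 1/(201) = -0.04285, so d_i = -23.34 cm.
m = −d_i/d_o = −(-23.34)/(201) = +0.116.
The image is virtual, upright and reduced, behind the mirror.

m = +0.116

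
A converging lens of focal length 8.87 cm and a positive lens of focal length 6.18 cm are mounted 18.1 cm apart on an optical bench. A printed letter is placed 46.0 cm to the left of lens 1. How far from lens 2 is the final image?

47.2 cm

Lens 1: 1/d_i1 = 1/f₁ − 1/d_o1 = 1/(8.87) − 1/(46.0) = 0.09100, so d_i1 = 10.99 cm.
The intermediate image is 10.99 cm to the right of lens 1, which is 18.1 − (10.99) = 7.110 cm to the left of lens 2, so d_o2 = +7.110 cm.
Lens 2: 1/d_i2 = 1/f₂ − 1/d_o2 = 1/(6.18) − 1/(7.110) = 0.02117, so d_i2 = 47.2 cm.
The final image is real, 47.2 cm to the right of lens 2 (overall magnification ≈ 1.6).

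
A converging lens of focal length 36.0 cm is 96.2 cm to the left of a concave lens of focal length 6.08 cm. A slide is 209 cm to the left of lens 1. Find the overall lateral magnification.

m = -0.0215

Lens 1: 1/d_i1 = 1/(36.0) − 1/(209) = 0.02299, so d_i1 = 43.49 cm; m₁ = −d_i1/d_o1 = -0.2081.
d_o2 = 96.2 − (43.49) = 52.71 cm.
f₂ = −6.08 cm (diverging).
Lens 2: 1/d_i2 = 1/(-6.08) − 1/(52.71) = -0.1834, so d_i2 = -5.451 cm; m₂ = −d_i2/d_o2 = +0.1034.
m = m₁·m₂ = (-0.2081)(+0.1034) = -0.0215.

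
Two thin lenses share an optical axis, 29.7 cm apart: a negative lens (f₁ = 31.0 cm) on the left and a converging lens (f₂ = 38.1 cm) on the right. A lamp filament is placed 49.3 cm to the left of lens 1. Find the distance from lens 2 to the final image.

Lens 1 is diverging, so f₁ = −31.0 cm.
Lens 1: 1/d_i1 = 1/f₁ − 1/d_o1 = 1/(-31.0) − 1/(49.3) = -0.05254, so d_i1 = -19.03 cm.
The intermediate image is 19.03 cm to the left of lens 1 (virtual), which is 29.7 − (-19.03) = 48.73 cm to the left of lens 2, so d_o2 = +48.73 cm.
Lens 2: 1/d_i2 = 1/f₂ − 1/d_o2 = 1/(38.1) − 1/(48.73) = 0.005725, so d_i2 = 175 cm.
The final image is real, 175 cm to the right of lens 2 (overall magnification ≈ -1.4).

175 cm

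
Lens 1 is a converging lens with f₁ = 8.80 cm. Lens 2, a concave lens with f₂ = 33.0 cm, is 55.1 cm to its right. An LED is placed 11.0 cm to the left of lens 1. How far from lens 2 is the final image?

Lens 1: 1/d_i1 = 1/f₁ − 1/d_o1 = 1/(8.80) − 1/(11.0) = 0.02273, so d_i1 = 44.00 cm.
The intermediate image is 44.00 cm to the right of lens 1, which is 55.1 − (44.00) = 11.10 cm to the left of lens 2, so d_o2 = +11.10 cm.
Lens 2 is diverging, so f₂ = −33.0 cm.
Lens 2: 1/d_i2 = 1/f₂ − 1/d_o2 = 1/(-33.0) − 1/(11.10) = -0.1204, so d_i2 = -8.31 cm.
The final image is virtual, 8.31 cm to the left of lens 2 (overall magnification ≈ -3.0).

8.31 cm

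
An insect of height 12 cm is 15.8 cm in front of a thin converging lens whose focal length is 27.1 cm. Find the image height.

28.8 cm

1/d_i = 1/f − 1/d_o = 1/(27.10) − 1/(15.8) = -0.02639, so d_i = -37.89 cm.
m = −d_i/d_o = +2.398.
|h_i| = |m|·h_o = 2.398 × 12 = 28.8 cm. The image is virtual, upright and enlarged, on the same side as the object.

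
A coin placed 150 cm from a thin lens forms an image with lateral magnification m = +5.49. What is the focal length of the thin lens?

f = 183 cm (converging)

m = −d_i/d_o ⇒ d_i = −m·d_o = −(+5.49)·(150) = -823.5 cm.
1/f = 1/d_o + 1/d_i = 1/(150) + 1/(-823.5) = 0.005452, so f = 183 cm.
Since f is positive, the thin lens is converging.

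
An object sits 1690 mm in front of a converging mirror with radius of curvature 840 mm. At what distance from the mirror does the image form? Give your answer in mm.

f = R/2 = 840/2 = 420.0 mm.
Mirror equation: 1/s_i = 1/f − 1/s_o = 1/(420.0) − 1/(1690) = 0.002381 − 0.0005917 = 0.001789, so s_i = 559 mm.
The image is real, inverted and reduced, in front of the mirror.

559 mm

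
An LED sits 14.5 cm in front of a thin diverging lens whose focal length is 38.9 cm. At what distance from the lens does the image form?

For a diverging lens, f = -38.9 cm.
Thin-lens equation: 1/s_i = 1/f − 1/s_o = 1/(-38.90) − 1/(14.5) = -0.02571 − 0.06897 = -0.09467, so s_i = -10.6 cm.
The image is virtual, upright and reduced, on the same side as the object.

10.6 cm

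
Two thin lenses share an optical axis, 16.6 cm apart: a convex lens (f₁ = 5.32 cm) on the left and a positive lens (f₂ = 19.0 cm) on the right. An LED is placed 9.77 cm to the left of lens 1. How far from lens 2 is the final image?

Lens 1: 1/d_i1 = 1/f₁ − 1/d_o1 = 1/(5.32) − 1/(9.77) = 0.08562, so d_i1 = 11.68 cm.
The intermediate image is 11.68 cm to the right of lens 1, which is 16.6 − (11.68) = 4.920 cm to the left of lens 2, so d_o2 = +4.920 cm.
Lens 2: 1/d_i2 = 1/f₂ − 1/d_o2 = 1/(19.0) − 1/(4.920) = -0.1506, so d_i2 = -6.64 cm.
The final image is virtual, 6.64 cm to the left of lens 2 (overall magnification ≈ -1.6).

6.64 cm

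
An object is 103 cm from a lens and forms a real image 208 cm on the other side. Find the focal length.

Real image ⇒ d_i = +208 cm.
1/f = 1/d_o + 1/d_i = 1/(103) + 1/(208) = 0.01452, so f = 68.9 cm.
Since f is positive, the lens is converging.

f = 68.9 cm (converging)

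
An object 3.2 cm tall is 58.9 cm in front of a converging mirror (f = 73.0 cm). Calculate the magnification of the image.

1/d_i = 1/f − 1/d_o = 1/(73.00) − 1/(58.9) = -0.003279, so d_i = -304.9 cm.
m = −d_i/d_o = −(-304.9)/(58.9) = +5.18.
The image is virtual, upright and enlarged, behind the mirror.

m = +5.18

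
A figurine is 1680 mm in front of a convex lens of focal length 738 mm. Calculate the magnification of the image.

m = -0.783

1/d_i = 1/f − 1/d_o = 1/(738.0) − 1/(1680) = 0.0007598, so d_i = 1316 mm.
m = −d_i/d_o = −(1316)/(1680) = -0.783.
The image is real, inverted and reduced, on the far side of the lens.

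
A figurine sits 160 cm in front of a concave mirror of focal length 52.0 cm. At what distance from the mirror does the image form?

Mirror equation: 1/d_i = 1/f − 1/d_o = 1/(52.00) − 1/(160) = 0.01923 − 0.006250 = 0.01298, so d_i = 77.0 cm.
The image is real, inverted and reduced, in front of the mirror.

77.0 cm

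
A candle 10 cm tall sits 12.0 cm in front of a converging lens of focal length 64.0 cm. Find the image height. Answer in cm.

12.3 cm

1/d_i = 1/f − 1/d_o = 1/(64.00) − 1/(12.0) = -0.06771, so d_i = -14.77 cm.
m = −d_i/d_o = +1.231.
|h_i| = |m|·h_o = 1.231 × 10 = 12.3 cm. The image is virtual, upright and enlarged, on the same side as the object.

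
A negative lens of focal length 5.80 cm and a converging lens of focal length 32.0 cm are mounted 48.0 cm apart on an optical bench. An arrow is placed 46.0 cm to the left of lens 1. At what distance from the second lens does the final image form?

80.4 cm

Lens 1 is diverging, so f₁ = −5.80 cm.
Lens 1: 1/d_i1 = 1/f₁ − 1/d_o1 = 1/(-5.80) − 1/(46.0) = -0.1942, so d_i1 = -5.151 cm.
The intermediate image is 5.151 cm to the left of lens 1 (virtual), which is 48.0 − (-5.151) = 53.15 cm to the left of lens 2, so d_o2 = +53.15 cm.
Lens 2: 1/d_i2 = 1/f₂ − 1/d_o2 = 1/(32.0) − 1/(53.15) = 0.01244, so d_i2 = 80.4 cm.
The final image is real, 80.4 cm to the right of lens 2 (overall magnification ≈ -0.17).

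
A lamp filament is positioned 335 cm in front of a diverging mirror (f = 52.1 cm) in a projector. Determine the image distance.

45.1 cm

For a diverging mirror, f = -52.1 cm.
Mirror equation: 1/s_i = 1/f − 1/s_o = 1/(-52.10) − 1/(335) = -0.01919 − 0.002985 = -0.02218, so s_i = -45.1 cm.
The image is virtual, upright and reduced, behind the mirror.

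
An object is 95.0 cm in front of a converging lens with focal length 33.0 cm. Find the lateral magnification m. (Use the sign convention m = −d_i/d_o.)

m = -0.532

1/d_i = 1/f − 1/d_o = 1/(33.00) − 1/(95.0) = 0.01978, so d_i = 50.56 cm.
m = −d_i/d_o = −(50.56)/(95.0) = -0.532.
The image is real, inverted and reduced, on the far side of the lens.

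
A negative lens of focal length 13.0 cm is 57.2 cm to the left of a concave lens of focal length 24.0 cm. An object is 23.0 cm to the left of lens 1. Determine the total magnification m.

m = +0.0968

f₁ = −13.0 cm (diverging).
Lens 1: 1/d_i1 = 1/(-13.0) − 1/(23.0) = -0.1204, so d_i1 = -8.306 cm; m₁ = −d_i1/d_o1 = +0.3611.
d_o2 = 57.2 − (-8.306) = 65.51 cm.
f₂ = −24.0 cm (diverging).
Lens 2: 1/d_i2 = 1/(-24.0) − 1/(65.51) = -0.05693, so d_i2 = -17.56 cm; m₂ = −d_i2/d_o2 = +0.2681.
m = m₁·m₂ = (+0.3611)(+0.2681) = +0.0968.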